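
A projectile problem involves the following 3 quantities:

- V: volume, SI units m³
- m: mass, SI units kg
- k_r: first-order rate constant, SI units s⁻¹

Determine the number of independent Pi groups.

0

There are 3 variables and 3 base dimensions (M, L, T).
The dimension matrix has rank 3.
Independent dimensionless groups: 3 − 3 = 0.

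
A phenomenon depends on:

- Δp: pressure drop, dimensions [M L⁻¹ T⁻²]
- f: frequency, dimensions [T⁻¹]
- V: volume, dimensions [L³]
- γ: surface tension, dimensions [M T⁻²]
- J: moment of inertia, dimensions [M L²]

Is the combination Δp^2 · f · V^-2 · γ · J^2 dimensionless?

Sum the exponent of each base dimension across the product:
  M: 2·[Δp]_M + [f]_M − 2·[V]_M + [γ]_M + 2·[J]_M = 2·(1) + (0) − 2·(0) + (1) + 2·(1) = 5
  L: 2·[Δp]_L + [f]_L − 2·[V]_L + [γ]_L + 2·[J]_L = 2·(-1) + (0) − 2·(3) + (0) + 2·(2) = -4
  T: 2·[Δp]_T + [f]_T − 2·[V]_T + [γ]_T + 2·[J]_T = 2·(-2) + (-1) − 2·(0) + (-2) + 2·(0) = -7
Net dimensions [M⁵ L⁻⁴ T⁻⁷] ≠ [1] — not dimensionless.

no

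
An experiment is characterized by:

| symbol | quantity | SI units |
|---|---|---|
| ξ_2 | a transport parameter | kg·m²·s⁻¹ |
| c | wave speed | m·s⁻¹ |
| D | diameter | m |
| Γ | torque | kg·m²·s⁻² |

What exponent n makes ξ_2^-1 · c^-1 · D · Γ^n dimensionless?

1

Balance the M exponent: (1)·n from Γ, plus −(1) − (0) + (0) = -1 from the rest, must sum to zero.
n − 1 = 0, so n = 1.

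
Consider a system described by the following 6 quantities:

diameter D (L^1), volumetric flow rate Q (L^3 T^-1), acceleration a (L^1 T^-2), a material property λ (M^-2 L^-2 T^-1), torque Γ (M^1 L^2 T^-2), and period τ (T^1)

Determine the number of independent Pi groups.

3

There are 6 variables and 3 base dimensions (M, L, T).
The dimension matrix has rank 3.
Independent dimensionless groups: 6 − 3 = 3.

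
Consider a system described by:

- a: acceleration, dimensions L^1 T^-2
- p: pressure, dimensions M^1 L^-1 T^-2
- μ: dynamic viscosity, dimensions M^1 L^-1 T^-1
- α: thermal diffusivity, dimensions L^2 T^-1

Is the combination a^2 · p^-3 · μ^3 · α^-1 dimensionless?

yes

Sum the exponent of each base dimension across the product:
  M: 2·[a]_M − 3·[p]_M + 3·[μ]_M − [α]_M = 2·(0) − 3·(1) + 3·(1) − (0) = 0
  L: 2·[a]_L − 3·[p]_L + 3·[μ]_L − [α]_L = 2·(1) − 3·(-1) + 3·(-1) − (2) = 0
  T: 2·[a]_T − 3·[p]_T + 3·[μ]_T − [α]_T = 2·(-2) − 3·(-2) + 3·(-1) − (-1) = 0
  N: 2·[a]_N − 3·[p]_N + 3·[μ]_N − [α]_N = 2·(0) − 3·(0) + 3·(0) − (0) = 0
All base exponents vanish — dimensionless.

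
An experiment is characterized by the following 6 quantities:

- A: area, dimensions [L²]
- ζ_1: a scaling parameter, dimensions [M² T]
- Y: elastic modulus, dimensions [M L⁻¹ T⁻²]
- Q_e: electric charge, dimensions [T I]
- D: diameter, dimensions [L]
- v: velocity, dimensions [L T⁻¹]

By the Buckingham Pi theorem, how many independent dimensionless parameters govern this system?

There are 6 variables and 4 base dimensions (M, L, T, I).
The dimension matrix has rank 4.
Independent dimensionless groups: 6 − 4 = 2.

2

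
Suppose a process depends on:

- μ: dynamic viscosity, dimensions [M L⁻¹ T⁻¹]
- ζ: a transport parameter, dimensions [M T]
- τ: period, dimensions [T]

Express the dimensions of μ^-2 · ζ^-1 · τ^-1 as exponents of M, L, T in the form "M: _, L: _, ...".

M: -3, L: 2, T: 0

Collect each base-dimension exponent across the product:
  M: −2·(1) − (1) − (0) = -3
  L: −2·(-1) − (0) − (0) = 2
  T: −2·(-1) − (1) − (1) = 0
So the dimensions are [M⁻³ L²].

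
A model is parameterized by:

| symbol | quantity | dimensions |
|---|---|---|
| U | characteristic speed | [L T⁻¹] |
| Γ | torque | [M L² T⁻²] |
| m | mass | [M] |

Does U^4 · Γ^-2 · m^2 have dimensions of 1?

yes

Sum the exponent of each base dimension across the product:
  M: 4·[U]_M − 2·[Γ]_M + 2·[m]_M = 4·(0) − 2·(1) + 2·(1) = 0
  L: 4·[U]_L − 2·[Γ]_L + 2·[m]_L = 4·(1) − 2·(2) + 2·(0) = 0
  T: 4·[U]_T − 2·[Γ]_T + 2·[m]_T = 4·(-1) − 2·(-2) + 2·(0) = 0
All base exponents vanish — dimensionless.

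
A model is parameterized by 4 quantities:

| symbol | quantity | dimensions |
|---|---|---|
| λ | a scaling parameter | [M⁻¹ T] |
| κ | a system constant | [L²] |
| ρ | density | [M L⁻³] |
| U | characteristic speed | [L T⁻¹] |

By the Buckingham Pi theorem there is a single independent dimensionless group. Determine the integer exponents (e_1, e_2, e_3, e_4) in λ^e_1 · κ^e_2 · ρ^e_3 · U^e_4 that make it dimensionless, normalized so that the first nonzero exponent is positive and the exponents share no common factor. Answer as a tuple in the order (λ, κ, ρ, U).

(1, 1, 1, 1)

M: e_1·(-1) + e_2·(0) + e_3·(1) + e_4·(0) = 0
L: e_1·(0) + e_2·(2) + e_3·(-3) + e_4·(1) = 0
T: e_1·(1) + e_2·(0) + e_3·(0) + e_4·(-1) = 0
Solving this homogeneous linear system for the smallest-integer solution (first nonzero entry positive) gives (1, 1, 1, 1).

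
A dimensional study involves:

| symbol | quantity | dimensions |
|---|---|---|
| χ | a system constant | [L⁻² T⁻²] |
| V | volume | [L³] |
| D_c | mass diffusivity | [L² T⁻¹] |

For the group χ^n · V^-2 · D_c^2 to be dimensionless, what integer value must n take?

-1

Balance the L exponent: (-2)·n from χ, plus −2·(3) + 2·(2) = -2 from the rest, must sum to zero.
-2n − 2 = 0, so n = -1.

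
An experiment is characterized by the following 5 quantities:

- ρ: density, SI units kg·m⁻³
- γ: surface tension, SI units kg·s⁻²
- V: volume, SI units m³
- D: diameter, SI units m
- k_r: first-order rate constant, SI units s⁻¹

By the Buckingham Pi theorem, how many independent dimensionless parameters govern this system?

There are 5 variables and 3 base dimensions (M, L, T).
The dimension matrix has rank 3.
Independent dimensionless groups: 5 − 3 = 2.

2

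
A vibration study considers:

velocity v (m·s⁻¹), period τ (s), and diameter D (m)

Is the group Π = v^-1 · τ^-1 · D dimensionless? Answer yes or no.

Sum the exponent of each base dimension across the product:
  L: −[v]_L − [τ]_L + [D]_L = −(1) − (0) + (1) = 0
  T: −[v]_T − [τ]_T + [D]_T = −(-1) − (1) + (0) = 0
All base exponents vanish — dimensionless.

yes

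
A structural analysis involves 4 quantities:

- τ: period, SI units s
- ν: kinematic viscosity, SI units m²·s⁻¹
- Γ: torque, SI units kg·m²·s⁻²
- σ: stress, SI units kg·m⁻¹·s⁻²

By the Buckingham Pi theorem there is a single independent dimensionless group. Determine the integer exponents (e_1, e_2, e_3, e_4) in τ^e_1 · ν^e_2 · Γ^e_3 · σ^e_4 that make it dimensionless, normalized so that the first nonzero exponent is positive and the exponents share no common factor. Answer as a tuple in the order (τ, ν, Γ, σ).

M: e_1·(0) + e_2·(0) + e_3·(1) + e_4·(1) = 0
L: e_1·(0) + e_2·(2) + e_3·(2) + e_4·(-1) = 0
T: e_1·(1) + e_2·(-1) + e_3·(-2) + e_4·(-2) = 0
Solving this homogeneous linear system for the smallest-integer solution (first nonzero entry positive) gives (3, 3, -2, 2).

(3, 3, -2, 2)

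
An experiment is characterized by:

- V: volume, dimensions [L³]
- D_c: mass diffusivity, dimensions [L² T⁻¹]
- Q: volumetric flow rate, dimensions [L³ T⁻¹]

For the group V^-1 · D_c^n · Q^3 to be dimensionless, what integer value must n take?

Balance the L exponent: (2)·n from D_c, plus −(3) + 3·(3) = 6 from the rest, must sum to zero.
2n + 6 = 0, so n = -3.

-3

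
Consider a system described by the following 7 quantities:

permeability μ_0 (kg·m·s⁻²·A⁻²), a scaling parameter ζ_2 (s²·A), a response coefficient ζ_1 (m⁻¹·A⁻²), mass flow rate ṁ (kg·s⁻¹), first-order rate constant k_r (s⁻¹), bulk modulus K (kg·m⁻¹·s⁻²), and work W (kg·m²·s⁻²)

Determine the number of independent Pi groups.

There are 7 variables and 4 base dimensions (M, L, T, I).
The dimension matrix has rank 4.
Independent dimensionless groups: 7 − 4 = 3.

3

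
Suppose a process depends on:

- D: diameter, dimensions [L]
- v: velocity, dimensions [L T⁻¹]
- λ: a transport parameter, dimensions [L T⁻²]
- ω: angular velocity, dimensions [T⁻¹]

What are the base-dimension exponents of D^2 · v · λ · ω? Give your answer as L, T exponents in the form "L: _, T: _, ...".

Collect each base-dimension exponent across the product:
  L: 2·(1) + (1) + (1) + (0) = 4
  T: 2·(0) + (-1) + (-2) + (-1) = -4
So the dimensions are [L⁴ T⁻⁴].

L: 4, T: -4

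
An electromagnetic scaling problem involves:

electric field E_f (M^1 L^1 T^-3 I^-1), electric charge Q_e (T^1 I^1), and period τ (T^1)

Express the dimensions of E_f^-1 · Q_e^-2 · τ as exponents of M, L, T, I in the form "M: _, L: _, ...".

M: -1, L: -1, T: 2, I: -1

Collect each base-dimension exponent across the product:
  M: −(1) − 2·(0) + (0) = -1
  L: −(1) − 2·(0) + (0) = -1
  T: −(-3) − 2·(1) + (1) = 2
  I: −(-1) − 2·(1) + (0) = -1
So the dimensions are [M⁻¹ L⁻¹ T² I⁻¹].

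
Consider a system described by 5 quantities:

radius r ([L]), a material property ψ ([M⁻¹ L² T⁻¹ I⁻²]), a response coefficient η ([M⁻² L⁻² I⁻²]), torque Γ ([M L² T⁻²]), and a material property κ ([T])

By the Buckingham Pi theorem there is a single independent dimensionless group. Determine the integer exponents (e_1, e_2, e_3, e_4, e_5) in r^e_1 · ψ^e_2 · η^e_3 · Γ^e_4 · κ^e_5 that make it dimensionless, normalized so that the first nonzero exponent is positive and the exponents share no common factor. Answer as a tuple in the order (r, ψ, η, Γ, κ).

M: e_1·(0) + e_2·(-1) + e_3·(-2) + e_4·(1) + e_5·(0) = 0
L: e_1·(1) + e_2·(2) + e_3·(-2) + e_4·(2) + e_5·(0) = 0
T: e_1·(0) + e_2·(-1) + e_3·(0) + e_4·(-2) + e_5·(1) = 0
I: e_1·(0) + e_2·(-2) + e_3·(-2) + e_4·(0) + e_5·(0) = 0
Solving this homogeneous linear system for the smallest-integer solution (first nonzero entry positive) gives (2, -1, 1, 1, 1).

(2, -1, 1, 1, 1)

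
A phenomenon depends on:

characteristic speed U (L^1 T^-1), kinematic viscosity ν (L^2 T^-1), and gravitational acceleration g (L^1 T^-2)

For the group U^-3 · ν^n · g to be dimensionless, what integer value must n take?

Balance the L exponent: (2)·n from ν, plus −3·(1) + (1) = -2 from the rest, must sum to zero.
2n − 2 = 0, so n = 1.

1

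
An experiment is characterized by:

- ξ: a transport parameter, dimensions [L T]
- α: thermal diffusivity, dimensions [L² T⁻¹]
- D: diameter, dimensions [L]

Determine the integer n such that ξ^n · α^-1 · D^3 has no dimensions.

Balance the L exponent: (1)·n from ξ, plus −(2) + 3·(1) = 1 from the rest, must sum to zero.
n + 1 = 0, so n = -1.

-1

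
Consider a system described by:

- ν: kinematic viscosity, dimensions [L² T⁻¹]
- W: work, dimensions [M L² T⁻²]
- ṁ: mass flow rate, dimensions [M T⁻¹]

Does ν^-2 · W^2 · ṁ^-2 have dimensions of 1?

Sum the exponent of each base dimension across the product:
  M: −2·[ν]_M + 2·[W]_M − 2·[ṁ]_M = −2·(0) + 2·(1) − 2·(1) = 0
  L: −2·[ν]_L + 2·[W]_L − 2·[ṁ]_L = −2·(2) + 2·(2) − 2·(0) = 0
  T: −2·[ν]_T + 2·[W]_T − 2·[ṁ]_T = −2·(-1) + 2·(-2) − 2·(-1) = 0
  Θ: −2·[ν]_Θ + 2·[W]_Θ − 2·[ṁ]_Θ = −2·(0) + 2·(0) − 2·(0) = 0
All base exponents vanish — dimensionless.

yes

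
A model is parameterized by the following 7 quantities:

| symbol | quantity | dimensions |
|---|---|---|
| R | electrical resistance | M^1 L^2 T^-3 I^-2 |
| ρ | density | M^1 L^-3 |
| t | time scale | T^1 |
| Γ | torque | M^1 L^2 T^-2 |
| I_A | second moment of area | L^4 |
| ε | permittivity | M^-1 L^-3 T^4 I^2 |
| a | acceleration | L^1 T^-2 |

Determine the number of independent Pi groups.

There are 7 variables and 4 base dimensions (M, L, T, I).
The dimension matrix has rank 4.
Independent dimensionless groups: 7 − 4 = 3.

3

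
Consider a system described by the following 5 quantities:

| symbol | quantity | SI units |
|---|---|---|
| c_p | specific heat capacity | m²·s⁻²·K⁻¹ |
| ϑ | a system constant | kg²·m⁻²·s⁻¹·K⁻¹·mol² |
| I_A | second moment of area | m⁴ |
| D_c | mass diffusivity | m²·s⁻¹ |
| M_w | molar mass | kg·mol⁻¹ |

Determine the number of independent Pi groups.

There are 5 variables and 5 base dimensions (M, L, T, Θ, N).
The dimension matrix has rank 5.
Independent dimensionless groups: 5 − 5 = 0.

0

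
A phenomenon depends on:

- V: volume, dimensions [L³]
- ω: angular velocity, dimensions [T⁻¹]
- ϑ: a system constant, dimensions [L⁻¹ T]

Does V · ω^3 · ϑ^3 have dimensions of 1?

Sum the exponent of each base dimension across the product:
  L: [V]_L + 3·[ω]_L + 3·[ϑ]_L = (3) + 3·(0) + 3·(-1) = 0
  T: [V]_T + 3·[ω]_T + 3·[ϑ]_T = (0) + 3·(-1) + 3·(1) = 0
All base exponents vanish — dimensionless.

yes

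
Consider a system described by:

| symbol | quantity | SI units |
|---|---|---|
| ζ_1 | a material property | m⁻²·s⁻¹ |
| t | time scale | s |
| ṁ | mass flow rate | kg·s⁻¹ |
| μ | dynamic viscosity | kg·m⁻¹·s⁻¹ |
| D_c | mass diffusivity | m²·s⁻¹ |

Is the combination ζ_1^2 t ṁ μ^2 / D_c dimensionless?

Sum the exponent of each base dimension across the product:
  M: 2·[ζ_1]_M + [t]_M + [ṁ]_M + 2·[μ]_M − [D_c]_M = 2·(0) + (0) + (1) + 2·(1) − (0) = 3
  L: 2·[ζ_1]_L + [t]_L + [ṁ]_L + 2·[μ]_L − [D_c]_L = 2·(-2) + (0) + (0) + 2·(-1) − (2) = -8
  T: 2·[ζ_1]_T + [t]_T + [ṁ]_T + 2·[μ]_T − [D_c]_T = 2·(-1) + (1) + (-1) + 2·(-1) − (-1) = -3
Net dimensions [M³ L⁻⁸ T⁻³] ≠ [1] — not dimensionless.

no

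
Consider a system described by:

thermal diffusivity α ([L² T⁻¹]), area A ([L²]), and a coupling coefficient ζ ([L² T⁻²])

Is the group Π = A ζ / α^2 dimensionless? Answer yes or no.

Sum the exponent of each base dimension across the product:
  L: −2·[α]_L + [A]_L + [ζ]_L = −2·(2) + (2) + (2) = 0
  T: −2·[α]_T + [A]_T + [ζ]_T = −2·(-1) + (0) + (-2) = 0
All base exponents vanish — dimensionless.

yes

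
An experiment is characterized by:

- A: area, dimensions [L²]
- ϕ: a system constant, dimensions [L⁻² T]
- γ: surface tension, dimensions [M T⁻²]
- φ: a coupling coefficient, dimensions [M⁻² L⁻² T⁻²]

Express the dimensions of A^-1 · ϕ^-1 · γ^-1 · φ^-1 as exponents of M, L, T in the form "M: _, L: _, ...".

Collect each base-dimension exponent across the product:
  M: −(0) − (0) − (1) − (-2) = 1
  L: −(2) − (-2) − (0) − (-2) = 2
  T: −(0) − (1) − (-2) − (-2) = 3
So the dimensions are [M L² T³].

M: 1, L: 2, T: 3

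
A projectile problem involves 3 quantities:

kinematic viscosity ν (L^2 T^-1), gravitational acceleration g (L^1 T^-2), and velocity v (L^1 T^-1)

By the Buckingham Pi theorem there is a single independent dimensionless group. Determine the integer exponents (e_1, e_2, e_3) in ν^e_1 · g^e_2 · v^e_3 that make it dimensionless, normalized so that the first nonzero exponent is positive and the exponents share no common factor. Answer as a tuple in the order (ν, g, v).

L: e_1·(2) + e_2·(1) + e_3·(1) = 0
T: e_1·(-1) + e_2·(-2) + e_3·(-1) = 0
Solving this homogeneous linear system for the smallest-integer solution (first nonzero entry positive) gives (1, 1, -3).

(1, 1, -3)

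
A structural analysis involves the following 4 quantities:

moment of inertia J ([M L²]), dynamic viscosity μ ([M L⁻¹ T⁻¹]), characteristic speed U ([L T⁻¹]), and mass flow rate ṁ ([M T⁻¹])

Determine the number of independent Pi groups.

There are 4 variables and 3 base dimensions (M, L, T).
The dimension matrix has rank 3.
Independent dimensionless groups: 4 − 3 = 1.

1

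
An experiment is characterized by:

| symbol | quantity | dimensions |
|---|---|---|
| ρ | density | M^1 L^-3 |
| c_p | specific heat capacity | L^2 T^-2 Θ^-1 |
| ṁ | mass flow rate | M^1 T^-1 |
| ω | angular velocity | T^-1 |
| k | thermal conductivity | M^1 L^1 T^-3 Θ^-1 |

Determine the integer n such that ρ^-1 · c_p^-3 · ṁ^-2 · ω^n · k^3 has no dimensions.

Balance the T exponent: (-1)·n from ω, plus −(0) − 3·(-2) − 2·(-1) + 3·(-3) = -1 from the rest, must sum to zero.
−n − 1 = 0, so n = -1.

-1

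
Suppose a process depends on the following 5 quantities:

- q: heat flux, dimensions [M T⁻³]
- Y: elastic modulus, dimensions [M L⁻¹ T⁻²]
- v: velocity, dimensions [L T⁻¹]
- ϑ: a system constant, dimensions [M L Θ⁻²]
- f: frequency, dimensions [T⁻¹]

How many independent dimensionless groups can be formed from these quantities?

1

There are 5 variables and 4 base dimensions (M, L, T, Θ).
The dimension matrix has rank 4.
Independent dimensionless groups: 5 − 4 = 1.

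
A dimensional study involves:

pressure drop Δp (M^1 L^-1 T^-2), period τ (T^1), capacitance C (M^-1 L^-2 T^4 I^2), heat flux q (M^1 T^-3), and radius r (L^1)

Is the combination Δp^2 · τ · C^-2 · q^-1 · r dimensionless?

Sum the exponent of each base dimension across the product:
  M: 2·[Δp]_M + [τ]_M − 2·[C]_M − [q]_M + [r]_M = 2·(1) + (0) − 2·(-1) − (1) + (0) = 3
  L: 2·[Δp]_L + [τ]_L − 2·[C]_L − [q]_L + [r]_L = 2·(-1) + (0) − 2·(-2) − (0) + (1) = 3
  T: 2·[Δp]_T + [τ]_T − 2·[C]_T − [q]_T + [r]_T = 2·(-2) + (1) − 2·(4) − (-3) + (0) = -8
  I: 2·[Δp]_I + [τ]_I − 2·[C]_I − [q]_I + [r]_I = 2·(0) + (0) − 2·(2) − (0) + (0) = -4
Net dimensions [M³ L³ T⁻⁸ I⁻⁴] ≠ [1] — not dimensionless.

no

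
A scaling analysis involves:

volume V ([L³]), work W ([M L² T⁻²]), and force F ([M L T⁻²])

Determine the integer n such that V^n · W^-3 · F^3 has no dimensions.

Balance the L exponent: (3)·n from V, plus −3·(2) + 3·(1) = -3 from the rest, must sum to zero.
3n − 3 = 0, so n = 1.

1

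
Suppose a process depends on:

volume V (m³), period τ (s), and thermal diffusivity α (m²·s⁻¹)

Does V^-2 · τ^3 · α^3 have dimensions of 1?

Sum the exponent of each base dimension across the product:
  M: −2·[V]_M + 3·[τ]_M + 3·[α]_M = −2·(0) + 3·(0) + 3·(0) = 0
  L: −2·[V]_L + 3·[τ]_L + 3·[α]_L = −2·(3) + 3·(0) + 3·(2) = 0
  T: −2·[V]_T + 3·[τ]_T + 3·[α]_T = −2·(0) + 3·(1) + 3·(-1) = 0
  Θ: −2·[V]_Θ + 3·[τ]_Θ + 3·[α]_Θ = −2·(0) + 3·(0) + 3·(0) = 0
  N: −2·[V]_N + 3·[τ]_N + 3·[α]_N = −2·(0) + 3·(0) + 3·(0) = 0
All base exponents vanish — dimensionless.

yes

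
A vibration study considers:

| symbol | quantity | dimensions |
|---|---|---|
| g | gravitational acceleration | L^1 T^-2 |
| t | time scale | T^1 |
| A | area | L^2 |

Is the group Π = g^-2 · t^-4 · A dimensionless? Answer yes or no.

yes

Sum the exponent of each base dimension across the product:
  M: −2·[g]_M − 4·[t]_M + [A]_M = −2·(0) − 4·(0) + (0) = 0
  L: −2·[g]_L − 4·[t]_L + [A]_L = −2·(1) − 4·(0) + (2) = 0
  T: −2·[g]_T − 4·[t]_T + [A]_T = −2·(-2) − 4·(1) + (0) = 0
All base exponents vanish — dimensionless.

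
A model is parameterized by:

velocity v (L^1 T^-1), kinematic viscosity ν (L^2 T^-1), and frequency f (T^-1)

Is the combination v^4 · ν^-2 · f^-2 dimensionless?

yes

Sum the exponent of each base dimension across the product:
  M: 4·[v]_M − 2·[ν]_M − 2·[f]_M = 4·(0) − 2·(0) − 2·(0) = 0
  L: 4·[v]_L − 2·[ν]_L − 2·[f]_L = 4·(1) − 2·(2) − 2·(0) = 0
  T: 4·[v]_T − 2·[ν]_T − 2·[f]_T = 4·(-1) − 2·(-1) − 2·(-1) = 0
  Θ: 4·[v]_Θ − 2·[ν]_Θ − 2·[f]_Θ = 4·(0) − 2·(0) − 2·(0) = 0
All base exponents vanish — dimensionless.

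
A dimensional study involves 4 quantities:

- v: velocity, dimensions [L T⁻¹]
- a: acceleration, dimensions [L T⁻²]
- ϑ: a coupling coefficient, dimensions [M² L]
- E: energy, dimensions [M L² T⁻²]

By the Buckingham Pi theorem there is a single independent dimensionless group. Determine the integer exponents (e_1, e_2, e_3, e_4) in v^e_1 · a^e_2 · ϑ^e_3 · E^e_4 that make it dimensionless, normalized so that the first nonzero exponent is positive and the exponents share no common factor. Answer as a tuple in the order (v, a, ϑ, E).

M: e_1·(0) + e_2·(0) + e_3·(2) + e_4·(1) = 0
L: e_1·(1) + e_2·(1) + e_3·(1) + e_4·(2) = 0
T: e_1·(-1) + e_2·(-2) + e_3·(0) + e_4·(-2) = 0
Solving this homogeneous linear system for the smallest-integer solution (first nonzero entry positive) gives (2, 1, 1, -2).

(2, 1, 1, -2)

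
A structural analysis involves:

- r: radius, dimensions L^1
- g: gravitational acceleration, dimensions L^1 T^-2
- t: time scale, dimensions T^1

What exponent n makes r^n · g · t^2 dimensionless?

-1

Balance the L exponent: (1)·n from r, plus (1) + 2·(0) = 1 from the rest, must sum to zero.
n + 1 = 0, so n = -1.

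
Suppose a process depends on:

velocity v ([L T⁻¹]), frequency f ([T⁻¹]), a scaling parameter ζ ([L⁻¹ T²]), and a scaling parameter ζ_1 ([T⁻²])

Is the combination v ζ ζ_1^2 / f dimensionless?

no

Sum the exponent of each base dimension across the product:
  L: [v]_L − [f]_L + [ζ]_L + 2·[ζ_1]_L = (1) − (0) + (-1) + 2·(0) = 0
  T: [v]_T − [f]_T + [ζ]_T + 2·[ζ_1]_T = (-1) − (-1) + (2) + 2·(-2) = -2
Net dimensions [T⁻²] ≠ [1] — not dimensionless.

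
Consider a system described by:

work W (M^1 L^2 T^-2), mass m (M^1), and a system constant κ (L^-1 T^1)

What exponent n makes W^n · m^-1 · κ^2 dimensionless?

1

Balance the M exponent: (1)·n from W, plus −(1) + 2·(0) = -1 from the rest, must sum to zero.
n − 1 = 0, so n = 1.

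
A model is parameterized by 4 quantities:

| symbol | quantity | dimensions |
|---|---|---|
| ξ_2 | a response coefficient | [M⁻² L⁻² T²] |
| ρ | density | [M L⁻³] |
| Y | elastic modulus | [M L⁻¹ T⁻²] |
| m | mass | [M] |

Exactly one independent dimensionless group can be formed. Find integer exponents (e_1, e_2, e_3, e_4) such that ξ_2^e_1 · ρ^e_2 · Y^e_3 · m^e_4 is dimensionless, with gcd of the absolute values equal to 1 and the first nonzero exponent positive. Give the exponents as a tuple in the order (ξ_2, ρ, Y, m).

M: e_1·(-2) + e_2·(1) + e_3·(1) + e_4·(1) = 0
L: e_1·(-2) + e_2·(-3) + e_3·(-1) + e_4·(0) = 0
T: e_1·(2) + e_2·(0) + e_3·(-2) + e_4·(0) = 0
Solving this homogeneous linear system for the smallest-integer solution (first nonzero entry positive) gives (1, -1, 1, 2).

(1, -1, 1, 2)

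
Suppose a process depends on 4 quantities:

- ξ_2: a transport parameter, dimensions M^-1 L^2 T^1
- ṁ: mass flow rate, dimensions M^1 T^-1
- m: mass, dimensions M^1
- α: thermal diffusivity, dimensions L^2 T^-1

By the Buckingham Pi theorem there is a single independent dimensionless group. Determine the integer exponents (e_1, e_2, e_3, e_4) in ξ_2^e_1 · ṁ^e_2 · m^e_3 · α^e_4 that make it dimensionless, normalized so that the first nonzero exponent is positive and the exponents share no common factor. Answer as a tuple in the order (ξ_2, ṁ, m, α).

(1, 2, -1, -1)

M: e_1·(-1) + e_2·(1) + e_3·(1) + e_4·(0) = 0
L: e_1·(2) + e_2·(0) + e_3·(0) + e_4·(2) = 0
T: e_1·(1) + e_2·(-1) + e_3·(0) + e_4·(-1) = 0
Solving this homogeneous linear system for the smallest-integer solution (first nonzero entry positive) gives (1, 2, -1, -1).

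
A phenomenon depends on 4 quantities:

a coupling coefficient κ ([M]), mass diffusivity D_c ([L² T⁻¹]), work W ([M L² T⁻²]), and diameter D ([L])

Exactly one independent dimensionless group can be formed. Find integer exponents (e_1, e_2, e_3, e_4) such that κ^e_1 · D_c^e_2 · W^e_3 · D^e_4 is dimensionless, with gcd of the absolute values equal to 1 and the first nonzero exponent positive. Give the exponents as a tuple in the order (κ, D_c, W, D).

(1, 2, -1, -2)

M: e_1·(1) + e_2·(0) + e_3·(1) + e_4·(0) = 0
L: e_1·(0) + e_2·(2) + e_3·(2) + e_4·(1) = 0
T: e_1·(0) + e_2·(-1) + e_3·(-2) + e_4·(0) = 0
Solving this homogeneous linear system for the smallest-integer solution (first nonzero entry positive) gives (1, 2, -1, -2).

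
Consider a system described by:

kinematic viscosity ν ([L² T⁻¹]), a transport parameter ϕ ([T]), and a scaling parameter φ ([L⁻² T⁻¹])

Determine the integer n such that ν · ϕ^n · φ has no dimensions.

2

Balance the T exponent: (1)·n from ϕ, plus (-1) + (-1) = -2 from the rest, must sum to zero.
n − 2 = 0, so n = 2.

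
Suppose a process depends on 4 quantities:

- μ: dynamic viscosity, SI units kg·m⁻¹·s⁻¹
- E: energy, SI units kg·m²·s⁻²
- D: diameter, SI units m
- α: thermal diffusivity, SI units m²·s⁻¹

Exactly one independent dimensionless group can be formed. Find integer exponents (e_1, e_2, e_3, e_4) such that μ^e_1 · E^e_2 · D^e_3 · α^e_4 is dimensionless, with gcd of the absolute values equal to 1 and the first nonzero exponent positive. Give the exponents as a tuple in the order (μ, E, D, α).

(1, -1, 1, 1)

M: e_1·(1) + e_2·(1) + e_3·(0) + e_4·(0) = 0
L: e_1·(-1) + e_2·(2) + e_3·(1) + e_4·(2) = 0
T: e_1·(-1) + e_2·(-2) + e_3·(0) + e_4·(-1) = 0
Solving this homogeneous linear system for the smallest-integer solution (first nonzero entry positive) gives (1, -1, 1, 1).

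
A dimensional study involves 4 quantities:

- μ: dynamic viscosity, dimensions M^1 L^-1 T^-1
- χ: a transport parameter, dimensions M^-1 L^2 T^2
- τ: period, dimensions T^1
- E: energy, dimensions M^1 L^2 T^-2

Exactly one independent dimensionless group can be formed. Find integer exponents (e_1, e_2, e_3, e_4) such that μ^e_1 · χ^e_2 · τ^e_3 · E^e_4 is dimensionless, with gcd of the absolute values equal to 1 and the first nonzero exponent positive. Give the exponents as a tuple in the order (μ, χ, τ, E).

M: e_1·(1) + e_2·(-1) + e_3·(0) + e_4·(1) = 0
L: e_1·(-1) + e_2·(2) + e_3·(0) + e_4·(2) = 0
T: e_1·(-1) + e_2·(2) + e_3·(1) + e_4·(-2) = 0
Solving this homogeneous linear system for the smallest-integer solution (first nonzero entry positive) gives (4, 3, -4, -1).

(4, 3, -4, -1)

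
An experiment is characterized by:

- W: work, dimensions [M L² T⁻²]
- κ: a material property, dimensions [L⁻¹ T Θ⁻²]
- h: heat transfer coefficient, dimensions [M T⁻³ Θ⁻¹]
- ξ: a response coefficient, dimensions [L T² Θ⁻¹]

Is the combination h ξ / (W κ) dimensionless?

yes

Sum the exponent of each base dimension across the product:
  M: −[W]_M − [κ]_M + [h]_M + [ξ]_M = −(1) − (0) + (1) + (0) = 0
  L: −[W]_L − [κ]_L + [h]_L + [ξ]_L = −(2) − (-1) + (0) + (1) = 0
  T: −[W]_T − [κ]_T + [h]_T + [ξ]_T = −(-2) − (1) + (-3) + (2) = 0
  Θ: −[W]_Θ − [κ]_Θ + [h]_Θ + [ξ]_Θ = −(0) − (-2) + (-1) + (-1) = 0
All base exponents vanish — dimensionless.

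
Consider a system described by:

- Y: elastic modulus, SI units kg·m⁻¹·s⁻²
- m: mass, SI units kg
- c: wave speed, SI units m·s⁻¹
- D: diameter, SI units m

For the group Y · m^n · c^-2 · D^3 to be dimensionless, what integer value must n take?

-1

Balance the M exponent: (1)·n from m, plus (1) − 2·(0) + 3·(0) = 1 from the rest, must sum to zero.
n + 1 = 0, so n = -1.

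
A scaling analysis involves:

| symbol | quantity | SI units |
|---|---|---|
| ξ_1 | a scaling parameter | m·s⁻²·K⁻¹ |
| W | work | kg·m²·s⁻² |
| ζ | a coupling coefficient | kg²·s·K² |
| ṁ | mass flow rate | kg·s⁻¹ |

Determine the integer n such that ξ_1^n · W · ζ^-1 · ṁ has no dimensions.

-2

Balance the L exponent: (1)·n from ξ_1, plus (2) − (0) + (0) = 2 from the rest, must sum to zero.
n + 2 = 0, so n = -2.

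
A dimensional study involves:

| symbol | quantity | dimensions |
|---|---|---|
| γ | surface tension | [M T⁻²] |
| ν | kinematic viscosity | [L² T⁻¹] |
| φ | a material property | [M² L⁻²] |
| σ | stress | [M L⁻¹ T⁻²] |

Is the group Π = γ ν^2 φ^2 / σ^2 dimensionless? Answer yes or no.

Sum the exponent of each base dimension across the product:
  M: [γ]_M + 2·[ν]_M + 2·[φ]_M − 2·[σ]_M = (1) + 2·(0) + 2·(2) − 2·(1) = 3
  L: [γ]_L + 2·[ν]_L + 2·[φ]_L − 2·[σ]_L = (0) + 2·(2) + 2·(-2) − 2·(-1) = 2
  T: [γ]_T + 2·[ν]_T + 2·[φ]_T − 2·[σ]_T = (-2) + 2·(-1) + 2·(0) − 2·(-2) = 0
Net dimensions [M³ L²] ≠ [1] — not dimensionless.

no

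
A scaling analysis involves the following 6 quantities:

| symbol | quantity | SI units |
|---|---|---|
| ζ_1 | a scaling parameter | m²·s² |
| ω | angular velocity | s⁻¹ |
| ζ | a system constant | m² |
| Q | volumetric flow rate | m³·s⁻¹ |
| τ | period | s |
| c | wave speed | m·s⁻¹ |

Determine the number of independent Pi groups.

There are 6 variables and 2 base dimensions (L, T).
The dimension matrix has rank 2.
Independent dimensionless groups: 6 − 2 = 4.

4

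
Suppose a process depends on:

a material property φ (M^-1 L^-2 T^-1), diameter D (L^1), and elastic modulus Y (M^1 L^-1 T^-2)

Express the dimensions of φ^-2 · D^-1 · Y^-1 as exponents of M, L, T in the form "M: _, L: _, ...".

Collect each base-dimension exponent across the product:
  M: −2·(-1) − (0) − (1) = 1
  L: −2·(-2) − (1) − (-1) = 4
  T: −2·(-1) − (0) − (-2) = 4
So the dimensions are [M L⁴ T⁴].

M: 1, L: 4, T: 4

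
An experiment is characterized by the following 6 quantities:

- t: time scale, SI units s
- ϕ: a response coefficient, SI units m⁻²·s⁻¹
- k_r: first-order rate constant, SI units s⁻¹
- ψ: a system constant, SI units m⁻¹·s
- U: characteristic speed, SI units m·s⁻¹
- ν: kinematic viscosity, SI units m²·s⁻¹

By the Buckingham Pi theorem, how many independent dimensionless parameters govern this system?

There are 6 variables and 2 base dimensions (L, T).
The dimension matrix has rank 2.
Independent dimensionless groups: 6 − 2 = 4.

4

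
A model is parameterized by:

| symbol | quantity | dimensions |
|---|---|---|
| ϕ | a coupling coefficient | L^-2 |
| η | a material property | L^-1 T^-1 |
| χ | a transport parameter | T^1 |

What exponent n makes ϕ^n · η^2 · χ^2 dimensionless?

Balance the L exponent: (-2)·n from ϕ, plus 2·(-1) + 2·(0) = -2 from the rest, must sum to zero.
-2n − 2 = 0, so n = -1.

-1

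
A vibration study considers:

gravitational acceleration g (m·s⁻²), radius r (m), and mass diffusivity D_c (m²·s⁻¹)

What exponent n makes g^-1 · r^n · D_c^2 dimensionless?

-3

Balance the L exponent: (1)·n from r, plus −(1) + 2·(2) = 3 from the rest, must sum to zero.
n + 3 = 0, so n = -3.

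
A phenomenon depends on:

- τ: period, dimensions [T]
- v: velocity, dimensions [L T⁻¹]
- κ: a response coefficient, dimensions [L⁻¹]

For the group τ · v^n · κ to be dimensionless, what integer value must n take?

Balance the L exponent: (1)·n from v, plus (0) + (-1) = -1 from the rest, must sum to zero.
n − 1 = 0, so n = 1.

1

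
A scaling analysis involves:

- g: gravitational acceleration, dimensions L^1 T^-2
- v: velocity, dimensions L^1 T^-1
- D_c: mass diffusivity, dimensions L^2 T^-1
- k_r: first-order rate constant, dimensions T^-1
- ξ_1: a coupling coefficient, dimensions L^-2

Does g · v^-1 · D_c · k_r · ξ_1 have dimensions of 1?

no

Sum the exponent of each base dimension across the product:
  L: [g]_L − [v]_L + [D_c]_L + [k_r]_L + [ξ_1]_L = (1) − (1) + (2) + (0) + (-2) = 0
  T: [g]_T − [v]_T + [D_c]_T + [k_r]_T + [ξ_1]_T = (-2) − (-1) + (-1) + (-1) + (0) = -3
Net dimensions [T⁻³] ≠ [1] — not dimensionless.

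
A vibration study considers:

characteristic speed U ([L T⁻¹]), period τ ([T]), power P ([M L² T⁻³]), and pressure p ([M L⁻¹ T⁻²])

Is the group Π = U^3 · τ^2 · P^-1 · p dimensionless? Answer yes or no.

Sum the exponent of each base dimension across the product:
  M: 3·[U]_M + 2·[τ]_M − [P]_M + [p]_M = 3·(0) + 2·(0) − (1) + (1) = 0
  L: 3·[U]_L + 2·[τ]_L − [P]_L + [p]_L = 3·(1) + 2·(0) − (2) + (-1) = 0
  T: 3·[U]_T + 2·[τ]_T − [P]_T + [p]_T = 3·(-1) + 2·(1) − (-3) + (-2) = 0
  Θ: 3·[U]_Θ + 2·[τ]_Θ − [P]_Θ + [p]_Θ = 3·(0) + 2·(0) − (0) + (0) = 0
All base exponents vanish — dimensionless.

yes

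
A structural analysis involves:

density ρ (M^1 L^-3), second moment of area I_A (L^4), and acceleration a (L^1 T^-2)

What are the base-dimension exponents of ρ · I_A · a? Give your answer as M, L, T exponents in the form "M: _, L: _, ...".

Collect each base-dimension exponent across the product:
  M: (1) + (0) + (0) = 1
  L: (-3) + (4) + (1) = 2
  T: (0) + (0) + (-2) = -2
So the dimensions are [M L² T⁻²].

M: 1, L: 2, T: -2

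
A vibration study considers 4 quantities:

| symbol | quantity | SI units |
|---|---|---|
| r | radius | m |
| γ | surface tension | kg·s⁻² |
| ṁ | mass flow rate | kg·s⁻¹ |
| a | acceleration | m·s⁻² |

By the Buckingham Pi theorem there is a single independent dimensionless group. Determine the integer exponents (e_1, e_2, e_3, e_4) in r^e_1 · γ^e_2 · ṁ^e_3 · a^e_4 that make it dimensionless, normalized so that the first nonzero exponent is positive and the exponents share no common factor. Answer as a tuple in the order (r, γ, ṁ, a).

M: e_1·(0) + e_2·(1) + e_3·(1) + e_4·(0) = 0
L: e_1·(1) + e_2·(0) + e_3·(0) + e_4·(1) = 0
T: e_1·(0) + e_2·(-2) + e_3·(-1) + e_4·(-2) = 0
Solving this homogeneous linear system for the smallest-integer solution (first nonzero entry positive) gives (1, 2, -2, -1).

(1, 2, -2, -1)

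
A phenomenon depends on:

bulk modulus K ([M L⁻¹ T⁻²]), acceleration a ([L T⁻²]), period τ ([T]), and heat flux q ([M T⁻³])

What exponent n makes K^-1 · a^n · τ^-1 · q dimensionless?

Balance the L exponent: (1)·n from a, plus −(-1) − (0) + (0) = 1 from the rest, must sum to zero.
n + 1 = 0, so n = -1.

-1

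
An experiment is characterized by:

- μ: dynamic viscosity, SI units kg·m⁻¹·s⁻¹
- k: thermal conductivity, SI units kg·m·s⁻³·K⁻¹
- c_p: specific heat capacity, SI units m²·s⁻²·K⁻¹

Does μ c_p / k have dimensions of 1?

yes

Sum the exponent of each base dimension across the product:
  M: [μ]_M − [k]_M + [c_p]_M = (1) − (1) + (0) = 0
  L: [μ]_L − [k]_L + [c_p]_L = (-1) − (1) + (2) = 0
  T: [μ]_T − [k]_T + [c_p]_T = (-1) − (-3) + (-2) = 0
  Θ: [μ]_Θ − [k]_Θ + [c_p]_Θ = (0) − (-1) + (-1) = 0
All base exponents vanish — dimensionless.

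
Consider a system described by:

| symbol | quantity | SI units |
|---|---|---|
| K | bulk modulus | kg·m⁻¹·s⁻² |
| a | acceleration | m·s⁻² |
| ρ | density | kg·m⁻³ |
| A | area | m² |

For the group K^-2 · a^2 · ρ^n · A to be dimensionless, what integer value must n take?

Balance the M exponent: (1)·n from ρ, plus −2·(1) + 2·(0) + (0) = -2 from the rest, must sum to zero.
n − 2 = 0, so n = 2.

2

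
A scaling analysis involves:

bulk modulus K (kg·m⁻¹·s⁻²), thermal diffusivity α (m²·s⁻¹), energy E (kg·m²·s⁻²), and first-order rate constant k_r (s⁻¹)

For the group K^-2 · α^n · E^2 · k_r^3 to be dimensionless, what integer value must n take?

Balance the L exponent: (2)·n from α, plus −2·(-1) + 2·(2) + 3·(0) = 6 from the rest, must sum to zero.
2n + 6 = 0, so n = -3.

-3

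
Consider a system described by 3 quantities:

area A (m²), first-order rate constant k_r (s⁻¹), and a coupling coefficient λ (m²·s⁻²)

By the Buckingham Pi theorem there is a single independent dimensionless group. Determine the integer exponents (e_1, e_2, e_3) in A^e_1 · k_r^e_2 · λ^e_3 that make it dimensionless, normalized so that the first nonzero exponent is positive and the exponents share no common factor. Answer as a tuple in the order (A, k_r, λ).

L: e_1·(2) + e_2·(0) + e_3·(2) = 0
T: e_1·(0) + e_2·(-1) + e_3·(-2) = 0
Solving this homogeneous linear system for the smallest-integer solution (first nonzero entry positive) gives (1, 2, -1).

(1, 2, -1)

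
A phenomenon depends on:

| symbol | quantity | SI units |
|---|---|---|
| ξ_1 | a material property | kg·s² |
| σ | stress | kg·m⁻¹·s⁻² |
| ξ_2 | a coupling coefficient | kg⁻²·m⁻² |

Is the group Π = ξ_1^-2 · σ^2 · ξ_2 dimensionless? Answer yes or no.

no

Sum the exponent of each base dimension across the product:
  M: −2·[ξ_1]_M + 2·[σ]_M + [ξ_2]_M = −2·(1) + 2·(1) + (-2) = -2
  L: −2·[ξ_1]_L + 2·[σ]_L + [ξ_2]_L = −2·(0) + 2·(-1) + (-2) = -4
  T: −2·[ξ_1]_T + 2·[σ]_T + [ξ_2]_T = −2·(2) + 2·(-2) + (0) = -8
Net dimensions [M⁻² L⁻⁴ T⁻⁸] ≠ [1] — not dimensionless.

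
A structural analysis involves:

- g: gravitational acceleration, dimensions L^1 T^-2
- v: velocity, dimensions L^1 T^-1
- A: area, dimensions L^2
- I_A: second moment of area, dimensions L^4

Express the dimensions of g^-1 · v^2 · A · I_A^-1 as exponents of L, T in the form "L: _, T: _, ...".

Collect each base-dimension exponent across the product:
  L: −(1) + 2·(1) + (2) − (4) = -1
  T: −(-2) + 2·(-1) + (0) − (0) = 0
So the dimensions are [L⁻¹].

L: -1, T: 0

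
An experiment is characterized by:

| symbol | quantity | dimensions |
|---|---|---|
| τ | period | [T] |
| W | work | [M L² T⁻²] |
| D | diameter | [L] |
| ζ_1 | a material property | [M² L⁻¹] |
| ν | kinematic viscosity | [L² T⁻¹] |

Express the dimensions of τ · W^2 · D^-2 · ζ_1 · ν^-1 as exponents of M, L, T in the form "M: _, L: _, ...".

Collect each base-dimension exponent across the product:
  M: (0) + 2·(1) − 2·(0) + (2) − (0) = 4
  L: (0) + 2·(2) − 2·(1) + (-1) − (2) = -1
  T: (1) + 2·(-2) − 2·(0) + (0) − (-1) = -2
So the dimensions are [M⁴ L⁻¹ T⁻²].

M: 4, L: -1, T: -2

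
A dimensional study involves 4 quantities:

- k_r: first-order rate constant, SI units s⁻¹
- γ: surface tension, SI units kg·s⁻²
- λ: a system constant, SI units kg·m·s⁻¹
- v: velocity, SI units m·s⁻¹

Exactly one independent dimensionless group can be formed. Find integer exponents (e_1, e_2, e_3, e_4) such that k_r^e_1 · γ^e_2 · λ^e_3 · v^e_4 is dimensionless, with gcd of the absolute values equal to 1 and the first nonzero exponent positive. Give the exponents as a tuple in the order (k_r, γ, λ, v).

M: e_1·(0) + e_2·(1) + e_3·(1) + e_4·(0) = 0
L: e_1·(0) + e_2·(0) + e_3·(1) + e_4·(1) = 0
T: e_1·(-1) + e_2·(-2) + e_3·(-1) + e_4·(-1) = 0
Solving this homogeneous linear system for the smallest-integer solution (first nonzero entry positive) gives (2, -1, 1, -1).

(2, -1, 1, -1)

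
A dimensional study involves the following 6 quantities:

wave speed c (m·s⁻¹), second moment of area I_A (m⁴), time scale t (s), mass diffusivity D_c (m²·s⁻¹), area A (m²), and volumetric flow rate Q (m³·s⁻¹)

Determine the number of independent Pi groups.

There are 6 variables and 2 base dimensions (L, T).
The dimension matrix has rank 2.
Independent dimensionless groups: 6 − 2 = 4.

4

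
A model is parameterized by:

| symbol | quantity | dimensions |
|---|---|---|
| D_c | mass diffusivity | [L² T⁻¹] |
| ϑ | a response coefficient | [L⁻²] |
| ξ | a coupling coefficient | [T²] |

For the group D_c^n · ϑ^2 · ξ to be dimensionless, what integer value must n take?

2

Balance the L exponent: (2)·n from D_c, plus 2·(-2) + (0) = -4 from the rest, must sum to zero.
2n − 4 = 0, so n = 2.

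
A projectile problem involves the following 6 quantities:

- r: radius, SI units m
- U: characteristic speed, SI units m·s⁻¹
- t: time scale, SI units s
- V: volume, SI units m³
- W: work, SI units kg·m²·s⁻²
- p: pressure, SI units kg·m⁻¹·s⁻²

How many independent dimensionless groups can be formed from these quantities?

3

There are 6 variables and 3 base dimensions (M, L, T).
The dimension matrix has rank 3.
Independent dimensionless groups: 6 − 3 = 3.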